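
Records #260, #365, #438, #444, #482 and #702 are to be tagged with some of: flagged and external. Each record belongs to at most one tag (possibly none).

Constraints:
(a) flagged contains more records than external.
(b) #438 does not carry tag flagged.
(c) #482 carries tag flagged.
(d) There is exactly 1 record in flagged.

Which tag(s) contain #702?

#702: none

From (b): #438 ∉ flagged.
From (c): #482 ∈ flagged.
(d): flagged already has 1, so the rest are out.
Suppose #702 ∈ external: no assignment then satisfies all the clues, so #702 ∉ external.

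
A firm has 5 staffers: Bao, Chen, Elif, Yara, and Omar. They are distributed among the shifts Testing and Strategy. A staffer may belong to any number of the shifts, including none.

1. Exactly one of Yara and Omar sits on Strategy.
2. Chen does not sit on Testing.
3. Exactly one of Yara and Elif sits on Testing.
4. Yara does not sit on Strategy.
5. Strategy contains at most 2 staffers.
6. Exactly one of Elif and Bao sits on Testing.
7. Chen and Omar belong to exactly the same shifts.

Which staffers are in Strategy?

From (2): Chen ∉ Testing.
From (4): Yara ∉ Strategy.
(1) (exactly one): Omar ∈ Strategy.
(7): Omar matches Chen: Omar ∉ Testing.
(7): Chen matches Omar: Chen ∈ Strategy.
(5): Strategy already has 2, so the rest are out.

Strategy = {Chen, Omar}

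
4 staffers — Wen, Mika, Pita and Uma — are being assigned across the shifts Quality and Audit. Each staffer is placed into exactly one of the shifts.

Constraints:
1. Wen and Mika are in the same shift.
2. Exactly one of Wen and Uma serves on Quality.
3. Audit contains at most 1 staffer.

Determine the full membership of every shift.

Quality = {Mika, Pita, Wen}; Audit = {Uma}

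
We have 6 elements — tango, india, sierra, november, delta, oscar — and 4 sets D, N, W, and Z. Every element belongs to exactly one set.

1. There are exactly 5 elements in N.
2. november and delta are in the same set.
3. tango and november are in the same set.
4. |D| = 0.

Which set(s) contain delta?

delta: N

(4): D already has 0, so the rest are out.
Suppose delta ∉ N: no assignment then satisfies all the clues, so delta ∈ N.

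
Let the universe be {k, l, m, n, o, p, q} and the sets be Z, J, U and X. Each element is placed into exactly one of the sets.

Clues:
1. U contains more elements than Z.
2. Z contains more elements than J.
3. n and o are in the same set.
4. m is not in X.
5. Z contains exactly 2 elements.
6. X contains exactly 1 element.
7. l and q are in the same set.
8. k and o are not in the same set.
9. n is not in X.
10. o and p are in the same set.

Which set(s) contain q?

From (4): m ∉ X.
From (9): n ∉ X.
(3): o matches n: o ∉ X.
(10): p matches o: p ∉ X.
Suppose q ∉ Z: no assignment then satisfies all the clues, so q ∈ Z.

q: Z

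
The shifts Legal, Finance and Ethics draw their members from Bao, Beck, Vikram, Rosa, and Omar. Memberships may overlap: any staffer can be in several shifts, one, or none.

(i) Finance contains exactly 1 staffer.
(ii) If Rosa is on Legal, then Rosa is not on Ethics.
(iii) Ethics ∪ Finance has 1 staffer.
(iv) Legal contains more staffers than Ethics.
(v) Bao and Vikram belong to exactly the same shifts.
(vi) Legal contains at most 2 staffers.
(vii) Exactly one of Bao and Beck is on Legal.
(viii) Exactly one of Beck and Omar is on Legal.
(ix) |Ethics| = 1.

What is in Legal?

Legal = {Beck, Rosa}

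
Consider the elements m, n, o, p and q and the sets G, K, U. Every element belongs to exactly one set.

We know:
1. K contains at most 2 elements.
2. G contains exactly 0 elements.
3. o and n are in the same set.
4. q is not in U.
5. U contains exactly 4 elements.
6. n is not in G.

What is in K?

From (4): q ∉ U.
From (6): n ∉ G.
(2): G already has 0, so the rest are out.
(5): only 4 candidates remain for U, so all are in.
Only one set left: q ∈ K.

K = {q}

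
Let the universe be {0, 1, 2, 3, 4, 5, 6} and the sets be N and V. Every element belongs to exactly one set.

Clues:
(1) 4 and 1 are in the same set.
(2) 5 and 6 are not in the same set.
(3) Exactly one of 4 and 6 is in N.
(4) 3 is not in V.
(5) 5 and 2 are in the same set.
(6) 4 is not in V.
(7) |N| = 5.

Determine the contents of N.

From (4): 3 ∉ V.
From (6): 4 ∉ V.
(1): 1 matches 4: 1 ∉ V.
Only one set left: 1 ∈ N.
Only one set left: 3 ∈ N.
Only one set left: 4 ∈ N.
(3) (exactly one): 6 ∉ N.
Only one set left: 6 ∈ V.
(2): 5 ∉ V.
(5): 2 matches 5: 2 ∉ V.
Only one set left: 2 ∈ N.
Only one set left: 0 ∈ V.

N = {1, 2, 3, 4, 5}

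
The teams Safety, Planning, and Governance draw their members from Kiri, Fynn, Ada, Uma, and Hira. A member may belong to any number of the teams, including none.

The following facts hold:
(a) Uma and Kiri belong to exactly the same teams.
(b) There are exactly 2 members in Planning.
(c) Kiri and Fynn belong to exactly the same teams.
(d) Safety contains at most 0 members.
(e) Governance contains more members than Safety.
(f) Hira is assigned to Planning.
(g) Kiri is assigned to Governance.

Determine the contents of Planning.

From (f): Hira ∈ Planning.
From (g): Kiri ∈ Governance.
(a): Uma matches Kiri: Uma ∈ Governance.
(c): Fynn matches Kiri: Fynn ∈ Governance.
(d): Safety already has 0, so the rest are out.
Suppose Kiri ∈ Planning: no assignment then satisfies all the clues, so Kiri ∉ Planning.

Planning = {Ada, Hira}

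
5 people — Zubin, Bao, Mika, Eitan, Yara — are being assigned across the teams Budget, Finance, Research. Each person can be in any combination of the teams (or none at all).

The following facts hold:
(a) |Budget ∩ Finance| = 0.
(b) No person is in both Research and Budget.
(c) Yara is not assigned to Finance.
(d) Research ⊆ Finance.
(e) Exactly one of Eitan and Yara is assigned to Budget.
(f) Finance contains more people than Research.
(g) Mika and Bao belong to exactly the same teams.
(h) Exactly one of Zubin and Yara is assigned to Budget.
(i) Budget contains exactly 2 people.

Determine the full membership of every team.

Budget = {Eitan, Zubin}; Finance = {Bao, Mika}; Research = {}

From (c): Yara ∉ Finance.
(d) contrapositive: Yara ∉ Research.
Suppose Zubin ∉ Budget: no assignment then satisfies all the clues, so Zubin ∈ Budget.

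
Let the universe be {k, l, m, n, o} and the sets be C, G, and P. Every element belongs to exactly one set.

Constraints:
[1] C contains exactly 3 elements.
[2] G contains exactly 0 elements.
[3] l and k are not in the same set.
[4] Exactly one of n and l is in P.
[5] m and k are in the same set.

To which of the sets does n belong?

n: C

(2): G already has 0, so the rest are out.
Suppose n ∉ C: no assignment then satisfies all the clues, so n ∈ C.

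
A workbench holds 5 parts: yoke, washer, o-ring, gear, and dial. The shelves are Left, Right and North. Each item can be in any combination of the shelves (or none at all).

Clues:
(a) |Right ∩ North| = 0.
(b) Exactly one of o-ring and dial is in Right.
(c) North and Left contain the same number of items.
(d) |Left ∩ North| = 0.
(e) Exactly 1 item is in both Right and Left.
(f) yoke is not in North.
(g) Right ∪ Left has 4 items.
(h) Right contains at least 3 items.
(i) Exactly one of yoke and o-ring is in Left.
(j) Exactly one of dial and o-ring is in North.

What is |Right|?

4

From (f): yoke ∉ North.
Suppose yoke ∉ Right: no assignment then satisfies all the clues, so yoke ∈ Right.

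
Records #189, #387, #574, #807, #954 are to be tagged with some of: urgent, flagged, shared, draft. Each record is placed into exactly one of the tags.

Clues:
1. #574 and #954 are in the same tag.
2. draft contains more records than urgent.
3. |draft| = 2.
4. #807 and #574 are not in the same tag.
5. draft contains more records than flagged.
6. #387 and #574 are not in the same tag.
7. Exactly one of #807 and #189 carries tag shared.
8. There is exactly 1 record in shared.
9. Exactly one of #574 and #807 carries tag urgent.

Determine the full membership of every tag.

urgent = {#807}; flagged = {#387}; shared = {#189}; draft = {#574, #954}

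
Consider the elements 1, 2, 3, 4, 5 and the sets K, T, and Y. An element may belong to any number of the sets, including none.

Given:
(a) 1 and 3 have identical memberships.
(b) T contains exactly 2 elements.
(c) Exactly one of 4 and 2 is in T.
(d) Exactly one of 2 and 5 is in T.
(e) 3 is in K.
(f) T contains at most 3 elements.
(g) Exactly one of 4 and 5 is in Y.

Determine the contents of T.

From (e): 3 ∈ K.
(a): 1 matches 3: 1 ∈ K.
Suppose 1 ∈ T: no assignment then satisfies all the clues, so 1 ∉ T.

T = {4, 5}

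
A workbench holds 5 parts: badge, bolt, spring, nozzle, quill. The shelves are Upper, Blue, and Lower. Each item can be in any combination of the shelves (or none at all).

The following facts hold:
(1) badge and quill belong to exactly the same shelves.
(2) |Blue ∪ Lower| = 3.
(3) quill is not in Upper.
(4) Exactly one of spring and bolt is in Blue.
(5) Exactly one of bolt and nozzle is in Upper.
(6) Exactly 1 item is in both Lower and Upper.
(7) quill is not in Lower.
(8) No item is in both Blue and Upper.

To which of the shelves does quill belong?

quill: none

From (3): quill ∉ Upper.
From (7): quill ∉ Lower.
(1): badge matches quill: badge ∉ Upper.
(1): badge matches quill: badge ∉ Lower.
Suppose quill ∈ Blue: no assignment then satisfies all the clues, so quill ∉ Blue.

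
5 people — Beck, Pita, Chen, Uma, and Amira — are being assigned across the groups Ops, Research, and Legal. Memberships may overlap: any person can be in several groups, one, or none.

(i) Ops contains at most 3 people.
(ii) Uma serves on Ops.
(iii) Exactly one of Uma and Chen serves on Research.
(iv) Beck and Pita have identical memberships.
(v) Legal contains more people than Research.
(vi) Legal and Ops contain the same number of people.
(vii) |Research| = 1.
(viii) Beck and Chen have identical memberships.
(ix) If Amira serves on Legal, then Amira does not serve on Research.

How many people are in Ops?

2

From (ii): Uma ∈ Ops.
Suppose Beck ∈ Ops: no assignment then satisfies all the clues, so Beck ∉ Ops.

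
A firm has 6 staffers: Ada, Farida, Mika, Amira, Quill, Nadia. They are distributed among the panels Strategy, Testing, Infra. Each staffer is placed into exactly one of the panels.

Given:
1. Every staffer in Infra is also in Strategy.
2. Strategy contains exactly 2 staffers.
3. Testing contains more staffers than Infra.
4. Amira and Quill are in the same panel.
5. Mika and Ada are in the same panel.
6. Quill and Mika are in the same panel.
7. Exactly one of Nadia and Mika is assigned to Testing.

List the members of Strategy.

Strategy = {Farida, Nadia}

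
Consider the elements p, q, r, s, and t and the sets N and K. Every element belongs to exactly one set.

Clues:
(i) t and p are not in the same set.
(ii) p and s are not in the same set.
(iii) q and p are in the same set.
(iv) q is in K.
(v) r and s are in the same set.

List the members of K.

K = {p, q}

From (iv): q ∈ K.
(iii): p matches q: p ∉ N.
(iii): p matches q: p ∈ K.
(i): t ∉ K.
(ii): s ∉ K.
(v): r matches s: r ∉ K.
Only one set left: r ∈ N.
Only one set left: s ∈ N.
Only one set left: t ∈ N.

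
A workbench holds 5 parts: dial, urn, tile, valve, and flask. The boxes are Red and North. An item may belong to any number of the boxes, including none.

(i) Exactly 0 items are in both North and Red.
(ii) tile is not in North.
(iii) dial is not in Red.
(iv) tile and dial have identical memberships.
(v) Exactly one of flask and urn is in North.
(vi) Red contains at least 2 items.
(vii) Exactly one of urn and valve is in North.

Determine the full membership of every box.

Red = {flask, valve}; North = {urn}

From (ii): tile ∉ North.
From (iii): dial ∉ Red.
(iv): tile matches dial: tile ∉ Red.
(iv): dial matches tile: dial ∉ North.
Suppose urn ∈ Red: no assignment then satisfies all the clues, so urn ∉ Red.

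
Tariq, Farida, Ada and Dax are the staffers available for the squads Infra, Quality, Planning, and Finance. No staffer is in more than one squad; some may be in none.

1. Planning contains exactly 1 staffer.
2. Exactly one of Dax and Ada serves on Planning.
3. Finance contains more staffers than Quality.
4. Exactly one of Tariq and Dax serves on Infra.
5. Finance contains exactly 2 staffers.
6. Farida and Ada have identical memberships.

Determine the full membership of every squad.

Infra = {Tariq}; Quality = {}; Planning = {Dax}; Finance = {Ada, Farida}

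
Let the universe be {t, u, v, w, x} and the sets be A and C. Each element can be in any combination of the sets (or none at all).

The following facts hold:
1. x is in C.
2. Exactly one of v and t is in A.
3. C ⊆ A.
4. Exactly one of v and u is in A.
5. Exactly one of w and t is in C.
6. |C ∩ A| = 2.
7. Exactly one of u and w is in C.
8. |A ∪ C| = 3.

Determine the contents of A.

A = {v, w, x}

From (1): x ∈ C.
(3) with x ∈ C: x ∈ A.
Suppose t ∈ A: no assignment then satisfies all the clues, so t ∉ A.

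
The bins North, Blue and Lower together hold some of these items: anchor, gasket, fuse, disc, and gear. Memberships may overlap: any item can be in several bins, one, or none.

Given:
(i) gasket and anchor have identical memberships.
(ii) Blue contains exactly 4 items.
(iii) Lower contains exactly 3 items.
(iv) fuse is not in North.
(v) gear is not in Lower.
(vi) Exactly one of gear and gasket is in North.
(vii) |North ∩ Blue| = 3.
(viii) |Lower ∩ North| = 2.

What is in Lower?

Lower = {anchor, fuse, gasket}

From (iv): fuse ∉ North.
From (v): gear ∉ Lower.
Suppose anchor ∉ Lower: no assignment then satisfies all the clues, so anchor ∈ Lower.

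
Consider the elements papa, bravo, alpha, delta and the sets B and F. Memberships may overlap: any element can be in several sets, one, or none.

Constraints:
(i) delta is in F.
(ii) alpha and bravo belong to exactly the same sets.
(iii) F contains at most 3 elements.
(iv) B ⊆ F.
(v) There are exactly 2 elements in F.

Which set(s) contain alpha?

alpha: none

From (i): delta ∈ F.
Suppose alpha ∈ B: no assignment then satisfies all the clues, so alpha ∉ B.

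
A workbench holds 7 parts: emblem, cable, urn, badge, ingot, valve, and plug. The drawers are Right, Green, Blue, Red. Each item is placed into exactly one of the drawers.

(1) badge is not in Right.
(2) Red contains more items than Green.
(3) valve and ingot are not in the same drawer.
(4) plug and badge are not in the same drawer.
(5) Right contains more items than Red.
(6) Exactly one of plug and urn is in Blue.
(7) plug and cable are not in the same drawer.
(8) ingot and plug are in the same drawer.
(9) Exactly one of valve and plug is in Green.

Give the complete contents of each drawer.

Right = {emblem, ingot, plug}; Green = {valve}; Blue = {urn}; Red = {badge, cable}

From (1): badge ∉ Right.
Suppose emblem ∉ Right: no assignment then satisfies all the clues, so emblem ∈ Right.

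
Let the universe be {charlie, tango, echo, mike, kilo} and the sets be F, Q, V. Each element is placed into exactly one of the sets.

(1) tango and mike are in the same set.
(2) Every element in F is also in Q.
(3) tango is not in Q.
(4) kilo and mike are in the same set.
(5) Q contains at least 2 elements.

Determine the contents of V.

V = {kilo, mike, tango}

From (3): tango ∉ Q.
(1): mike matches tango: mike ∉ Q.
(2) contrapositive: tango ∉ F.
(2) contrapositive: mike ∉ F.
(4): kilo matches mike: kilo ∉ F.
(4): kilo matches mike: kilo ∉ Q.
(5): only 2 candidates remain for Q, so all are in.
Only one set left: tango ∈ V.
Only one set left: mike ∈ V.
Only one set left: kilo ∈ V.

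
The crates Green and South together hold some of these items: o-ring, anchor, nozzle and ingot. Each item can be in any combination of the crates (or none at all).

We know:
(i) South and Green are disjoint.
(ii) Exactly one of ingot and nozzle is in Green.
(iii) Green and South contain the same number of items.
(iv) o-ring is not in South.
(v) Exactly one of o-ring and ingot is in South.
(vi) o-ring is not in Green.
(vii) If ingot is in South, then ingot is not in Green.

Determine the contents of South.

From (iv): o-ring ∉ South.
From (vi): o-ring ∉ Green.
(v) (exactly one): ingot ∈ South.
(vii): ingot ∉ Green.
(ii) (exactly one): nozzle ∈ Green.
(i) (disjoint): nozzle ∉ South.
Suppose anchor ∈ South: no assignment then satisfies all the clues, so anchor ∉ South.

South = {ingot}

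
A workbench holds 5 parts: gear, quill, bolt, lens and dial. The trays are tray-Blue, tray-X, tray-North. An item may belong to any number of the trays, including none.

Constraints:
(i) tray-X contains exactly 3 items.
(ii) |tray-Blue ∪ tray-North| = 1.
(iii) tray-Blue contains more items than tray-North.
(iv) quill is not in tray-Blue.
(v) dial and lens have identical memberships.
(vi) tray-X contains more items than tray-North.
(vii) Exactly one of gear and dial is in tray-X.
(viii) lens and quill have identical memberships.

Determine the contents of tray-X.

tray-X = {dial, lens, quill}

From (iv): quill ∉ tray-Blue.
(viii): lens matches quill: lens ∉ tray-Blue.
(v): dial matches lens: dial ∉ tray-Blue.
Suppose gear ∈ tray-X: no assignment then satisfies all the clues, so gear ∉ tray-X.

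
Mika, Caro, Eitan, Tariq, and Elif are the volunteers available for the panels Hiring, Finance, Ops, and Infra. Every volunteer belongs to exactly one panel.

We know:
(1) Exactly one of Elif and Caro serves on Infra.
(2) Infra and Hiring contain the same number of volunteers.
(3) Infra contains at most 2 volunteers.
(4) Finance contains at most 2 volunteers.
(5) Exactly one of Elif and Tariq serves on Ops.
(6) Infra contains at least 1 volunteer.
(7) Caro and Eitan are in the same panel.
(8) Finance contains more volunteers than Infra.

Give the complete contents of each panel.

Hiring = {Mika}; Finance = {Caro, Eitan}; Ops = {Tariq}; Infra = {Elif}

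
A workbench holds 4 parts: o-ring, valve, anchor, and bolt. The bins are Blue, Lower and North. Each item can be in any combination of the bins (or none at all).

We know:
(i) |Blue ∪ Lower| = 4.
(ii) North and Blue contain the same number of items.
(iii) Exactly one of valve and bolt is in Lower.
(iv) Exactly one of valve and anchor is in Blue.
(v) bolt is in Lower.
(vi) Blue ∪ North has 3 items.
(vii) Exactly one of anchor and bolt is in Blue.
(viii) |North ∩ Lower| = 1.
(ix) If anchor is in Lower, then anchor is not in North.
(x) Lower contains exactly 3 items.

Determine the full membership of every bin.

Blue = {bolt, valve}; Lower = {anchor, bolt, o-ring}; North = {o-ring, valve}

From (v): bolt ∈ Lower.
(iii) (exactly one): valve ∉ Lower.
(x): only 3 candidates remain for Lower, so all are in.
(ix): anchor ∉ North.
Suppose o-ring ∈ Blue: no assignment then satisfies all the clues, so o-ring ∉ Blue.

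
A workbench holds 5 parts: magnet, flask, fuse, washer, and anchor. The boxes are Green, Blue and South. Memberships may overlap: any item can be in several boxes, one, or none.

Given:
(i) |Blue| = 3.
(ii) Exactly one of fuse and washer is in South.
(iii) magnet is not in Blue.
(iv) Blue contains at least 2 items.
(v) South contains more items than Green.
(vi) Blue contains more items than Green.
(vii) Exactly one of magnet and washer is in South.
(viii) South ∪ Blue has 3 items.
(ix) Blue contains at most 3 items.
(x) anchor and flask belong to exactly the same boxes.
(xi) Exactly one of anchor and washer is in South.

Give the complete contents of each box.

Green = {}; Blue = {anchor, flask, washer}; South = {washer}

From (iii): magnet ∉ Blue.
Suppose magnet ∈ Green: no assignment then satisfies all the clues, so magnet ∉ Green.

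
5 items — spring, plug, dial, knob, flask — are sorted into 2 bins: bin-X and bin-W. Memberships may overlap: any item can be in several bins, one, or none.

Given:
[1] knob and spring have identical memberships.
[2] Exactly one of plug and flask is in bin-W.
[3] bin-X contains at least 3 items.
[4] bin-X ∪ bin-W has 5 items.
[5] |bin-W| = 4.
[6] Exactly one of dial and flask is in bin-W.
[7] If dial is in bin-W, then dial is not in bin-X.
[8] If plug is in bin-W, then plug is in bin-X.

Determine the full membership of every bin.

bin-X = {flask, knob, plug, spring}; bin-W = {dial, knob, plug, spring}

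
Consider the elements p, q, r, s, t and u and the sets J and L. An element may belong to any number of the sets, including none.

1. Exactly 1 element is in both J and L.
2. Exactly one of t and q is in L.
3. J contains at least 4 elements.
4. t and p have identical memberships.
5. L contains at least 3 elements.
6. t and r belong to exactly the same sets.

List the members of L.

L = {q, s, u}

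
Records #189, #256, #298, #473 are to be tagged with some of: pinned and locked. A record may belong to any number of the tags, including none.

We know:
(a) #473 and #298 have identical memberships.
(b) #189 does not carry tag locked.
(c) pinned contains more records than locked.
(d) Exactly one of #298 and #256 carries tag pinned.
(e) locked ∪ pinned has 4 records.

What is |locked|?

1

From (b): #189 ∉ locked.
Suppose #189 ∉ pinned: no assignment then satisfies all the clues, so #189 ∈ pinned.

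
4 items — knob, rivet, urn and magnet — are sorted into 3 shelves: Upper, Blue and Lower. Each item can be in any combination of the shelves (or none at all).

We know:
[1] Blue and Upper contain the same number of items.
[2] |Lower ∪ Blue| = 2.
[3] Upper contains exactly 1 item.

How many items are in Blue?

1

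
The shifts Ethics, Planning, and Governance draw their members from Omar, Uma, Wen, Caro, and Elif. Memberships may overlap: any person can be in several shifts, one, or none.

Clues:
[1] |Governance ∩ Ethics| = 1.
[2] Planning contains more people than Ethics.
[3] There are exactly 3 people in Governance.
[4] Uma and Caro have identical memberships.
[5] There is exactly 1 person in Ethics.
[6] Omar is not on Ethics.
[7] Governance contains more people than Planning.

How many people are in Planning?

2

From (6): Omar ∉ Ethics.
Suppose Uma ∈ Ethics: no assignment then satisfies all the clues, so Uma ∉ Ethics.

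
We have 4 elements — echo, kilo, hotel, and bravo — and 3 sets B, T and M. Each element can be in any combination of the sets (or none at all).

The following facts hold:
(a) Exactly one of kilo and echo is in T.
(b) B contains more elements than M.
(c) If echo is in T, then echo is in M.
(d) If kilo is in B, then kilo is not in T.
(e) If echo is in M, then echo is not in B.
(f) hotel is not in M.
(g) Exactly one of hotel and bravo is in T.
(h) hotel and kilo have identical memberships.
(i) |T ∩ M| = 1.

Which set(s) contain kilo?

kilo: B

From (f): hotel ∉ M.
(h): kilo matches hotel: kilo ∉ M.
Suppose kilo ∉ B: no assignment then satisfies all the clues, so kilo ∈ B.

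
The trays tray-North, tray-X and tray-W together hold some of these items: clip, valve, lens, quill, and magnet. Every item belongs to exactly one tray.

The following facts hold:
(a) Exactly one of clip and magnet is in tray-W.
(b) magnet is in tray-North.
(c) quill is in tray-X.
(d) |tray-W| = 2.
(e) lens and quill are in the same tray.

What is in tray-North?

From (b): magnet ∈ tray-North.
From (c): quill ∈ tray-X.
(a) (exactly one): clip ∈ tray-W.
(e): lens matches quill: lens ∉ tray-North.
(e): lens matches quill: lens ∈ tray-X.
(d): only 2 candidates remain for tray-W, so all are in.

tray-North = {magnet}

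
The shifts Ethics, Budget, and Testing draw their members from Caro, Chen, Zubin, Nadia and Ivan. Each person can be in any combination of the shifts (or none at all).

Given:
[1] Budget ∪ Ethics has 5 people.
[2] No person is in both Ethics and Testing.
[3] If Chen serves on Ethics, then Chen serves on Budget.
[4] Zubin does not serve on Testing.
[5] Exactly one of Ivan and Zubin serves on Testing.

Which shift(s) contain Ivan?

Ivan: Budget, Testing

From (4): Zubin ∉ Testing.
(5) (exactly one): Ivan ∈ Testing.
(2) (disjoint): Ivan ∉ Ethics.
Suppose Ivan ∉ Budget: no assignment then satisfies all the clues, so Ivan ∈ Budget.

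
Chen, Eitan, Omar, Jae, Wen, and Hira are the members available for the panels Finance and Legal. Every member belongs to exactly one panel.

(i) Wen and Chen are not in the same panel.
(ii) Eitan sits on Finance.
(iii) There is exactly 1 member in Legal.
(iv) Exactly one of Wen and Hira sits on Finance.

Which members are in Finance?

From (ii): Eitan ∈ Finance.
Suppose Chen ∉ Finance: no assignment then satisfies all the clues, so Chen ∈ Finance.

Finance = {Chen, Eitan, Hira, Jae, Omar}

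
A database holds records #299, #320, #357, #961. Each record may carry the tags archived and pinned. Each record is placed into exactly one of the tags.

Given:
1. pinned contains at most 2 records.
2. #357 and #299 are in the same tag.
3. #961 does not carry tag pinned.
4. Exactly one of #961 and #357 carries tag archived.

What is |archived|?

2

From (3): #961 ∉ pinned.
Only one tag left: #961 ∈ archived.
(4) (exactly one): #357 ∉ archived.
Only one tag left: #357 ∈ pinned.
(2): #299 matches #357: #299 ∉ archived.
(2): #299 matches #357: #299 ∈ pinned.
(1): pinned already has 2, so the rest are out.
Only one tag left: #320 ∈ archived.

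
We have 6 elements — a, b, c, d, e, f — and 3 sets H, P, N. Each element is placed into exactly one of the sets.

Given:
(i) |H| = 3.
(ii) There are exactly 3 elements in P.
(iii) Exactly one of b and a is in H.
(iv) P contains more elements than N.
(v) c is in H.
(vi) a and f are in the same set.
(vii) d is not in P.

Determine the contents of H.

H = {b, c, d}

From (v): c ∈ H.
From (vii): d ∉ P.
Suppose a ∈ H: no assignment then satisfies all the clues, so a ∉ H.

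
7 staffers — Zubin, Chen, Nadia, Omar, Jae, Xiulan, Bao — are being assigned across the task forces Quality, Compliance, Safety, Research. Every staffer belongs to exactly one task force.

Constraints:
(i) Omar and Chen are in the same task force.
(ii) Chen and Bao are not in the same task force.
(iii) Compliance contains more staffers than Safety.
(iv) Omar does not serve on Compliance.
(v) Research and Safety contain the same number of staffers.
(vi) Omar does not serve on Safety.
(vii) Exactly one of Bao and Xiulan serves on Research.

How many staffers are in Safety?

1

From (iv): Omar ∉ Compliance.
From (vi): Omar ∉ Safety.
(i): Chen matches Omar: Chen ∉ Compliance.
(i): Chen matches Omar: Chen ∉ Safety.
Suppose Zubin ∈ Research: no assignment then satisfies all the clues, so Zubin ∉ Research.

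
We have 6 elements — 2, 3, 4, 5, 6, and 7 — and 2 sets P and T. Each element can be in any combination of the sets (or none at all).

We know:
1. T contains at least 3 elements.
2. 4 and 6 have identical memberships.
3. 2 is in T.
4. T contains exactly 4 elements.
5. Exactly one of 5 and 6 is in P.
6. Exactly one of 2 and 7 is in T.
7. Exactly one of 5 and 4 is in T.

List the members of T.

From (3): 2 ∈ T.
(6) (exactly one): 7 ∉ T.
Suppose 3 ∉ T: no assignment then satisfies all the clues, so 3 ∈ T.

T = {2, 3, 4, 6}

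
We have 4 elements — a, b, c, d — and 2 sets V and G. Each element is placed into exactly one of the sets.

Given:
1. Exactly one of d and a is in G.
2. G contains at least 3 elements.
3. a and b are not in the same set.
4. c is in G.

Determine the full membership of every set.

V = {a}; G = {b, c, d}

From (4): c ∈ G.
Suppose a ∉ V: no assignment then satisfies all the clues, so a ∈ V.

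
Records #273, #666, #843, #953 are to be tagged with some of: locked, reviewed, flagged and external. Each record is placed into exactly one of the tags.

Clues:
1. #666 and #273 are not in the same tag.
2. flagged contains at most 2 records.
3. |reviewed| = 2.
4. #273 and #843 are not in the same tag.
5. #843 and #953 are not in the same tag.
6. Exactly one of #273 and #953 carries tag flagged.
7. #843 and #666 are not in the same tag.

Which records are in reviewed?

reviewed = {#666, #953}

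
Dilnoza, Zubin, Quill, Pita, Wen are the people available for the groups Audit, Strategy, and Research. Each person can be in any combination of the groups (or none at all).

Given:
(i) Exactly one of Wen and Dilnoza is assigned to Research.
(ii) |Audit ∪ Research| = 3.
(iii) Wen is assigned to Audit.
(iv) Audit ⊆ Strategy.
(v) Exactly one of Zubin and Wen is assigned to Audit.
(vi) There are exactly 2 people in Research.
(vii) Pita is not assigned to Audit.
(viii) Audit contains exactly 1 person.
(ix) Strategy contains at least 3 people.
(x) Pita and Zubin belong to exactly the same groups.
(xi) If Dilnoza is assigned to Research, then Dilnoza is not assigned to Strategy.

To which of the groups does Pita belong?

Pita: Strategy

From (iii): Wen ∈ Audit.
From (vii): Pita ∉ Audit.
(iv) with Wen ∈ Audit: Wen ∈ Strategy.
(v) (exactly one): Zubin ∉ Audit.
(viii): Audit already has 1, so the rest are out.
Suppose Pita ∉ Strategy: no assignment then satisfies all the clues, so Pita ∈ Strategy.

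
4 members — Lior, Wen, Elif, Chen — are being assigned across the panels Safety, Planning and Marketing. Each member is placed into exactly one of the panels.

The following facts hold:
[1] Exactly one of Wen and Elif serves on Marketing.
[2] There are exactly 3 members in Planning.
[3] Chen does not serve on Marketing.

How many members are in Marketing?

1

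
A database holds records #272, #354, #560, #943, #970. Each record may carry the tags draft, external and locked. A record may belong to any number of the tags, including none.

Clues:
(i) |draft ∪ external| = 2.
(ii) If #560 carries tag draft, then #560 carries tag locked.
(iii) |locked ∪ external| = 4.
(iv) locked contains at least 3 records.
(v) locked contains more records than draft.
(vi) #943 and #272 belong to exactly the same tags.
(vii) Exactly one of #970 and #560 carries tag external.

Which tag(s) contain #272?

#272: locked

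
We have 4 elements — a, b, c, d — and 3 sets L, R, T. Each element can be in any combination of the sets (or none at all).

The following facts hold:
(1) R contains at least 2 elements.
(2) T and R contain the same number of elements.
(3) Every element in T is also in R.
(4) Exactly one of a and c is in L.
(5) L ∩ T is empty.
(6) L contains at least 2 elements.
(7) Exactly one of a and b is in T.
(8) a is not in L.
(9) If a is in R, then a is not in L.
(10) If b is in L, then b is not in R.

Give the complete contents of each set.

L = {b, c}; R = {a, d}; T = {a, d}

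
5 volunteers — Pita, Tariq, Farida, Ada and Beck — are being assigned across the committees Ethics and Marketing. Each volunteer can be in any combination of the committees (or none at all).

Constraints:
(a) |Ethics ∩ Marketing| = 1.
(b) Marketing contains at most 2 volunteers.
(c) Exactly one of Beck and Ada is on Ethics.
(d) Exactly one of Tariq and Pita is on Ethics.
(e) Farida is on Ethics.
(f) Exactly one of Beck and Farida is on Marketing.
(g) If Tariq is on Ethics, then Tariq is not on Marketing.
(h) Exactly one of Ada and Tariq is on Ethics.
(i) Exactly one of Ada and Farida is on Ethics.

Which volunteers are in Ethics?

Ethics = {Beck, Farida, Tariq}

From (e): Farida ∈ Ethics.
(i) (exactly one): Ada ∉ Ethics.
(c) (exactly one): Beck ∈ Ethics.
(h) (exactly one): Tariq ∈ Ethics.
(d) (exactly one): Pita ∉ Ethics.
(g): Tariq ∉ Marketing.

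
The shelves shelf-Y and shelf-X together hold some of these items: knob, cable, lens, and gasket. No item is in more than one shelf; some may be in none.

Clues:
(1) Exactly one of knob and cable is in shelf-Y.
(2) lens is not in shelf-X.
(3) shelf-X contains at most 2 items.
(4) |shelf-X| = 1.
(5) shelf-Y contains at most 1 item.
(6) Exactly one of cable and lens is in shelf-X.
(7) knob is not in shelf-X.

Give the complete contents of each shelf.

shelf-Y = {knob}; shelf-X = {cable}

From (2): lens ∉ shelf-X.
From (7): knob ∉ shelf-X.
(6) (exactly one): cable ∈ shelf-X.
(1) (exactly one): knob ∈ shelf-Y.
(4): shelf-X already has 1, so the rest are out.
(5): shelf-Y already has 1, so the rest are out.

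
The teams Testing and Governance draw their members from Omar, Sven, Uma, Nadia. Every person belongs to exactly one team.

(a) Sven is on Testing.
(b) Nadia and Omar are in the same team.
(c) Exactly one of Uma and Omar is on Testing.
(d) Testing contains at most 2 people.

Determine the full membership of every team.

Testing = {Sven, Uma}; Governance = {Nadia, Omar}

From (a): Sven ∈ Testing.
Suppose Omar ∈ Testing: no assignment then satisfies all the clues, so Omar ∉ Testing.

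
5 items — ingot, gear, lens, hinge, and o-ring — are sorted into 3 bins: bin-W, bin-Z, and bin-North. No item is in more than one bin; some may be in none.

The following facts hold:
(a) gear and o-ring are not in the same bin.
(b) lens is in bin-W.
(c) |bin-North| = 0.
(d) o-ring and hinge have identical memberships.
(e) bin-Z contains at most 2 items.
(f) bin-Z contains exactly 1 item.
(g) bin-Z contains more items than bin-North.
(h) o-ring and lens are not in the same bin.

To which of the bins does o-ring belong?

o-ring: none

From (b): lens ∈ bin-W.
(c): bin-North already has 0, so the rest are out.
(h): o-ring ∉ bin-W.
(d): hinge matches o-ring: hinge ∉ bin-W.
Suppose o-ring ∈ bin-Z: no assignment then satisfies all the clues, so o-ring ∉ bin-Z.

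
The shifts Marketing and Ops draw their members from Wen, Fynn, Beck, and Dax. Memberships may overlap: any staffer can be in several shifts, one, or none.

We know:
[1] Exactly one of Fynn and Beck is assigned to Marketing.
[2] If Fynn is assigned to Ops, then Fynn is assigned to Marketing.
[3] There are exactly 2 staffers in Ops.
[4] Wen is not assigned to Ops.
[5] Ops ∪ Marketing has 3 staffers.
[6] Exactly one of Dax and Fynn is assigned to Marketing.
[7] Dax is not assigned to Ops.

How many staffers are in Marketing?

2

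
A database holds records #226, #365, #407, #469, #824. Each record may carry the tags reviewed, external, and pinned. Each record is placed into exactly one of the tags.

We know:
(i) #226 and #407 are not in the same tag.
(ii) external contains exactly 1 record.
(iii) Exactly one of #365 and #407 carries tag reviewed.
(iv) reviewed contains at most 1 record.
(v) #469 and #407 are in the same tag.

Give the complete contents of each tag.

reviewed = {#365}; external = {#226}; pinned = {#407, #469, #824}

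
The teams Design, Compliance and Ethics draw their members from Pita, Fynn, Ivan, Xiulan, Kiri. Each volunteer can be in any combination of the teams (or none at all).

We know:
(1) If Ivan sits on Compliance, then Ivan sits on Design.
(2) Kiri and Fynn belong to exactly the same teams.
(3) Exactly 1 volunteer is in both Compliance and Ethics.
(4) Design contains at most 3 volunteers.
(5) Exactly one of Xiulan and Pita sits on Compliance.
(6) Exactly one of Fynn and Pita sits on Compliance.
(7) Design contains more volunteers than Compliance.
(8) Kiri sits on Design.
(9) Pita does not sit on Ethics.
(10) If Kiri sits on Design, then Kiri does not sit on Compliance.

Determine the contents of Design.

Design = {Fynn, Ivan, Kiri}

From (8): Kiri ∈ Design.
From (9): Pita ∉ Ethics.
(2): Fynn matches Kiri: Fynn ∈ Design.
(10): Kiri ∉ Compliance.
(2): Fynn matches Kiri: Fynn ∉ Compliance.
(6) (exactly one): Pita ∈ Compliance.
(5) (exactly one): Xiulan ∉ Compliance.
Suppose Pita ∈ Design: no assignment then satisfies all the clues, so Pita ∉ Design.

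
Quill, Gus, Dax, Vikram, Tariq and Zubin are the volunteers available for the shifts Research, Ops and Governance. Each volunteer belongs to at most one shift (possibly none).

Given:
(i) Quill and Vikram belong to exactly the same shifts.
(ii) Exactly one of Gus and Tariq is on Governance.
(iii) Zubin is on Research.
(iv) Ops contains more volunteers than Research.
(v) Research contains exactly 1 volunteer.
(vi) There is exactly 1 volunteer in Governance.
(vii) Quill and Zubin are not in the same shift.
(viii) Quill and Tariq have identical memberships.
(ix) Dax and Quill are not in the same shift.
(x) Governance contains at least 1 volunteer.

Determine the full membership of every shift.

Research = {Zubin}; Ops = {Quill, Tariq, Vikram}; Governance = {Gus}

From (iii): Zubin ∈ Research.
(v): Research already has 1, so the rest are out.
Suppose Quill ∉ Ops: no assignment then satisfies all the clues, so Quill ∈ Ops.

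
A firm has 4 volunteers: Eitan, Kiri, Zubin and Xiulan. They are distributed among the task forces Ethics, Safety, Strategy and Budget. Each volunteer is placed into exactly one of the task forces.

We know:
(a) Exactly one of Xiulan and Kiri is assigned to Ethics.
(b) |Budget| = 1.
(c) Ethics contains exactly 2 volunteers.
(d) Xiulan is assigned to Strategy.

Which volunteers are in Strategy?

Strategy = {Xiulan}

From (d): Xiulan ∈ Strategy.
(a) (exactly one): Kiri ∈ Ethics.
Suppose Eitan ∈ Strategy: no assignment then satisfies all the clues, so Eitan ∉ Strategy.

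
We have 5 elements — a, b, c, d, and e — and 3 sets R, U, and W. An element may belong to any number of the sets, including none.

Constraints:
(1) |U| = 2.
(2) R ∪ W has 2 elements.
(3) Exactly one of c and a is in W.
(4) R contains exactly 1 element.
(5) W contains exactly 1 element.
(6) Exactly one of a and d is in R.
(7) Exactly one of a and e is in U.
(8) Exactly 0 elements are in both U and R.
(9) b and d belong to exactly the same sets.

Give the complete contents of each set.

R = {a}; U = {c, e}; W = {c}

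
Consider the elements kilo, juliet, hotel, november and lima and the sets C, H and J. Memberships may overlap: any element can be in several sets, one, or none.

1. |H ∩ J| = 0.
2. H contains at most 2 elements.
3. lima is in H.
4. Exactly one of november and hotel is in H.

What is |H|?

2

From (3): lima ∈ H.
Suppose kilo ∈ H: no assignment then satisfies all the clues, so kilo ∉ H.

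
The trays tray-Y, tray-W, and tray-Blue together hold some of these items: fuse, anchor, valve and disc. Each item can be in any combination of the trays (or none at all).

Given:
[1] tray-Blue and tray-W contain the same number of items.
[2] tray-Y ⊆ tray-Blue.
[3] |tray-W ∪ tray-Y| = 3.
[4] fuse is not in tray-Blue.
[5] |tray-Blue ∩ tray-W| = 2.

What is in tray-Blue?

tray-Blue = {anchor, disc, valve}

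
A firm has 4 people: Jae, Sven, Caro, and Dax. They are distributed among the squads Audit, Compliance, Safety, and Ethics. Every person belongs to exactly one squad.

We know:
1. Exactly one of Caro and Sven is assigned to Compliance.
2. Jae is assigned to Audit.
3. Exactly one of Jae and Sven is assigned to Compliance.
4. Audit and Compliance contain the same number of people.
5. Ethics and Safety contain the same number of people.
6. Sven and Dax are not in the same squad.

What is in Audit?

Audit = {Jae}

From (2): Jae ∈ Audit.
(3) (exactly one): Sven ∈ Compliance.
(6): Dax ∉ Compliance.
(1) (exactly one): Caro ∉ Compliance.
Suppose Caro ∈ Audit: no assignment then satisfies all the clues, so Caro ∉ Audit.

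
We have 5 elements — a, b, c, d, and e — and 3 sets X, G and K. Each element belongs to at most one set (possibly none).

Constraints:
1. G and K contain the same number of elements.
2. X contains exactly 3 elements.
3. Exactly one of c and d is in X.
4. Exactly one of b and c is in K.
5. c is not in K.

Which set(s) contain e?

From (5): c ∉ K.
(4) (exactly one): b ∈ K.
Suppose e ∉ X: no assignment then satisfies all the clues, so e ∈ X.

e: X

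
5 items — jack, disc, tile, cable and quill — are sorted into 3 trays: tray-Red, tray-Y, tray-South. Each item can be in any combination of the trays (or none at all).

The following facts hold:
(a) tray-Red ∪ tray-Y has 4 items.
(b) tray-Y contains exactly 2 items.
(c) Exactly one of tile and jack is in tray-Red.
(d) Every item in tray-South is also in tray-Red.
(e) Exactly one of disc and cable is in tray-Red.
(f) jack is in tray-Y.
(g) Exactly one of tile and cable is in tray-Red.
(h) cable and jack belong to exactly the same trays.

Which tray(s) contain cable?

cable: tray-Y

From (f): jack ∈ tray-Y.
(h): cable matches jack: cable ∈ tray-Y.
(b): tray-Y already has 2, so the rest are out.
Suppose cable ∈ tray-Red: no assignment then satisfies all the clues, so cable ∉ tray-Red.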